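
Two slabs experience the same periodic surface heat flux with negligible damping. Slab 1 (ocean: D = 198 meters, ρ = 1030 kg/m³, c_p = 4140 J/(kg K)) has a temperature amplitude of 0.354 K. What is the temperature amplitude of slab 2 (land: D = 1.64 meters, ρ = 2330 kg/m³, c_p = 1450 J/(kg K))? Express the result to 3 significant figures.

53.9 K

C_ocean = 8.44×10^8 J/(m²·K); C_land = 5.54×10^6 J/(m²·K).
A ∝ 1/C ⇒ A_land = A_ocean × C_ocean/C_land = 0.354 × 152 = 53.9 K.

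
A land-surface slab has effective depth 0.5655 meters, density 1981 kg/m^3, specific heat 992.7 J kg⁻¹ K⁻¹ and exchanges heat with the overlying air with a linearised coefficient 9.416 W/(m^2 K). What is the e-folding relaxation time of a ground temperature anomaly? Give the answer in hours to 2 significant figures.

Areal heat capacity C = ρ c_p D = 1981 × 992.7 × 0.5655 = 1.11×10^6 J/(m²·K).
Relaxation time τ = C / λ = 1.11×10^6 / 9.416 = 1.18×10^5 s.
In hours: 1.18×10^5 s / (3600 s/hour) = 32.8 hours.

33 hours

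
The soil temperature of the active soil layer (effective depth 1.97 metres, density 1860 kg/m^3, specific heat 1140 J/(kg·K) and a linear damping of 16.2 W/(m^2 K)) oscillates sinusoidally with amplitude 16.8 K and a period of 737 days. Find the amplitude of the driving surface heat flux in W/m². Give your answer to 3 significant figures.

Areal heat capacity C = ρ c_p D = 1860 × 1140 × 1.97 = 4.18×10^6 J/(m^2 K).
ω = 2π / 6.37×10^7 s = 9.87×10^-8 s⁻¹.
√((Cω)² + λ²) = √((0.412)² + 16.2²) = 16.2 W/(m²·K).
F₀ = A × √((Cω)²+λ²) = 16.8 × 16.2 = 272 W/m².

272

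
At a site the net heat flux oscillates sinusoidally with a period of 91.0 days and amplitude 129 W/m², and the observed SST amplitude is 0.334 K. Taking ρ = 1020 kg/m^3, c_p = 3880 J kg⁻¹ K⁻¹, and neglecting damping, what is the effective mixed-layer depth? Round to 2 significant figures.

ω = 2π / 7.86×10^6 s = 7.99×10^-7 s⁻¹.
Required C = F₀ / (A ω) = 129 / (0.334 × 7.99×10^-7) = 4.83×10^8 J/(m²·K).
D = C / (ρ c_p) = 4.83×10^8 / (1020 × 3880) = 122 m.

120 m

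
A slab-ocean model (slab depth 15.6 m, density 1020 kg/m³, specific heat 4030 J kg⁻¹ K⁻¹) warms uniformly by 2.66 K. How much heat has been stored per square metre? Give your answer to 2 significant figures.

1.7×10^8

Areal heat capacity C = ρ c_p D = 1020 × 4030 × 15.6 = 6.41×10^7 J/(m^2 K).
ΔQ = C ΔT = 6.41×10^7 × 2.66 = 1.71×10^8 J/m².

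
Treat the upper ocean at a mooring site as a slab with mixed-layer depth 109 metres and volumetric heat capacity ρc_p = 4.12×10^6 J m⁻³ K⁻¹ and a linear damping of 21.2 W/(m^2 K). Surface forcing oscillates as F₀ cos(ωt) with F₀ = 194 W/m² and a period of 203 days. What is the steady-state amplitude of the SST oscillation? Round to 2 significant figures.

1.2 K

Areal heat capacity C = ρc_p × D = 4.12×10^6 × 109 = 4.49×10^8 J/(m²·K).
Angular frequency ω = 2π / T = 2π / 1.75×10^7 s = 3.58×10^-7 s⁻¹.
√((Cω)² + λ²) = √((161)² + 21.2²) = 162 W/(m²·K).
Amplitude A = F₀ / √((Cω)²+λ²) = 194 / 162 = 1.20 K.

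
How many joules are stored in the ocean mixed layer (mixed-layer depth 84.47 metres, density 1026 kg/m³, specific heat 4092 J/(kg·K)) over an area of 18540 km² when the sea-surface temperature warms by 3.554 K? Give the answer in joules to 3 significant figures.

2.34×10^19 J

Areal heat capacity C = ρ c_p D = 1026 × 4092 × 84.47 = 3.55×10^8 J/(m^2 K).
Heat per unit area: q = C ΔT = 3.55×10^8 × 3.554 = 1.26×10^9 J/m².
Total heat: Q = q × A = 1.26×10^9 × (18540 × 10⁶ m²) = 2.34×10^19 J.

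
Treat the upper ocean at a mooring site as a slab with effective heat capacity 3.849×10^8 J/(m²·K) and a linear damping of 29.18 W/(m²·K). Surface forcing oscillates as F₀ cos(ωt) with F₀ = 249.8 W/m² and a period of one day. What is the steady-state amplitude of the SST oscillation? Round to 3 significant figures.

Areal heat capacity C = 3.849×10^8 J/(m²·K) (given).
Angular frequency ω = 2π / T = 2π / 86400 s = 7.27×10^-5 s⁻¹.
√((Cω)² + λ²) = √((28000)² + 29.18²) = 28000 W/(m²·K).
Amplitude A = F₀ / √((Cω)²+λ²) = 249.8 / 28000 = 0.00892 K.

0.00892 K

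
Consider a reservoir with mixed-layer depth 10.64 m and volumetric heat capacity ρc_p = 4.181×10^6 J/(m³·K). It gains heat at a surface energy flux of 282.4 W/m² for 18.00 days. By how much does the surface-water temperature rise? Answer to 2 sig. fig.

Areal heat capacity C = ρc_p × D = 4.181×10^6 × 10.64 = 4.45×10^7 J/(m²·K).
Net heat input Q = F Δt = 282.4 × (18.00 days × 86400 s/day) = 4.39×10^8 J/m².
ΔT = Q / C = 4.39×10^8 / 4.45×10^7 = 9.87 K.

9.9 K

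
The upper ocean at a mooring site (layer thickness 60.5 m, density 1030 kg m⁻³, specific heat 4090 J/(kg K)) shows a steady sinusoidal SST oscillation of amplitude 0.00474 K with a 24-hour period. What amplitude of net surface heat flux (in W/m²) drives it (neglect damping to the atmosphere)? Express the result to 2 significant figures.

88

Areal heat capacity C = ρ c_p D = 1030 × 4090 × 60.5 = 2.55×10^8 J/(m²·K).
ω = 2π / 86400 s = 7.27×10^-5 s⁻¹.
Cω = 2.55×10^8 × 7.27×10^-5 = 18500 W/(m²·K).
F₀ = A × Cω = 0.00474 × 18500 = 87.9 W/m².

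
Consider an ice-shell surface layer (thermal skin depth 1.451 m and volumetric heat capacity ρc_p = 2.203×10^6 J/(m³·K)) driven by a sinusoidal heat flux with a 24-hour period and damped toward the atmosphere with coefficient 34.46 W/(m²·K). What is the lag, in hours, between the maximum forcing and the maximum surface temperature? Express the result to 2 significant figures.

5.4 hours

Areal heat capacity C = ρc_p × D = 2.203×10^6 × 1.451 = 3.20×10^6 J/(m²·K).
ω = 2π / 86400 s = 7.27×10^-5 s⁻¹.
Phase lag φ = arctan(Cω/λ) = arctan(232/34.46) = 1.42 rad.
Time lag = φ / ω = 1.42 / 7.27×10^-5 = 19600 s = 5.44 hours.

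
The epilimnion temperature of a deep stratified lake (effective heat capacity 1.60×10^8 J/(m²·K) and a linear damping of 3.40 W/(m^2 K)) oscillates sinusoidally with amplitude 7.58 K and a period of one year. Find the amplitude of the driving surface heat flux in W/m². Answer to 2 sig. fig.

240

Areal heat capacity C = 1.60×10^8 J/(m²·K) (given).
ω = 2π / 3.15×10^7 s = 1.99×10^-7 s⁻¹.
√((Cω)² + λ²) = √((31.9)² + 3.40²) = 32.1 W/(m²·K).
F₀ = A × √((Cω)²+λ²) = 7.58 × 32.1 = 243 W/m².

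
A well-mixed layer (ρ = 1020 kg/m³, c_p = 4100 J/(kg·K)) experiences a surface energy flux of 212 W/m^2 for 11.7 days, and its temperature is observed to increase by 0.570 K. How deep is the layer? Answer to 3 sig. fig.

89.9 m

Heat input Q = F Δt = 212 × 1.01×10^6 s = 2.14×10^8 J/m².
Required areal heat capacity C = Q / ΔT = 3.76×10^8 J/(m²·K).
Depth D = C / (ρ c_p) = 3.76×10^8 / (1020 × 4100) = 89.9 m.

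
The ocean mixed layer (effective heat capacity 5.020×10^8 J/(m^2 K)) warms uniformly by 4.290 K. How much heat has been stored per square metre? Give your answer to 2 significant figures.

2.2×10^9

Areal heat capacity C = 5.020×10^8 J/(m^2 K) (given).
ΔQ = C ΔT = 5.02×10^8 × 4.290 = 2.15×10^9 J/m².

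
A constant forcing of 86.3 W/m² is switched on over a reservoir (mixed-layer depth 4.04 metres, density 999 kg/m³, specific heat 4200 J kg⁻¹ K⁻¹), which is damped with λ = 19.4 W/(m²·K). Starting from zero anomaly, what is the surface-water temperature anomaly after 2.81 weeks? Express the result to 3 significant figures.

Areal heat capacity C = ρ c_p D = 999 × 4200 × 4.04 = 1.70×10^7 J/(m²·K).
τ = C / λ = 1.70×10^7 / 19.4 = 8.74×10^5 s.
Equilibrium anomaly ΔT_eq = F / λ = 86.3 / 19.4 = 4.45 K.
t = 2.81 weeks = 1.70×10^6 s, so t/τ = 1.95.
ΔT(t) = ΔT_eq (1 − e^(−t/τ)) = 4.45 × (1 − e^−1.95) = 3.81 K.

3.81 K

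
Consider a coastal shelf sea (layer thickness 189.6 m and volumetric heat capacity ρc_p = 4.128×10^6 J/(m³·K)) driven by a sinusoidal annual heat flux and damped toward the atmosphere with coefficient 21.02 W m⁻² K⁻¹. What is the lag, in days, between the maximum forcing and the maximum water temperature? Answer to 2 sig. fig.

Areal heat capacity C = ρc_p × D = 4.128×10^6 × 189.6 = 7.83×10^8 J/(m^2 K).
ω = 2π / 3.15×10^7 s = 1.99×10^-7 s⁻¹.
Phase lag φ = arctan(Cω/λ) = arctan(156/21.02) = 1.44 rad.
Time lag = φ / ω = 1.44 / 1.99×10^-7 = 7.21×10^6 s = 83.5 days.

83 days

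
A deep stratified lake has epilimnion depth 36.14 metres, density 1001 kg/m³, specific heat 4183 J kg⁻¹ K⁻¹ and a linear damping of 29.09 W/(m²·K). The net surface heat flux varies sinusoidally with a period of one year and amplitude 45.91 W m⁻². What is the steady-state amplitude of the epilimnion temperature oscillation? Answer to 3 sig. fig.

1.10 K

Areal heat capacity C = ρ c_p D = 1001 × 4183 × 36.14 = 1.51×10^8 J/(m²·K).
Angular frequency ω = 2π / T = 2π / 3.15×10^7 s = 1.99×10^-7 s⁻¹.
√((Cω)² + λ²) = √((30.1)² + 29.09²) = 41.9 W/(m²·K).
Amplitude A = F₀ / √((Cω)²+λ²) = 45.91 / 41.9 = 1.10 K.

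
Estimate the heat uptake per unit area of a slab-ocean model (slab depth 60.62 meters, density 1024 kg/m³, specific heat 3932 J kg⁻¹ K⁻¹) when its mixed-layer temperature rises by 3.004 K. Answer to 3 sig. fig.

Areal heat capacity C = ρ c_p D = 1024 × 3932 × 60.62 = 2.44×10^8 J/(m²·K).
ΔQ = C ΔT = 2.44×10^8 × 3.004 = 7.33×10^8 J/m².

7.33×10^8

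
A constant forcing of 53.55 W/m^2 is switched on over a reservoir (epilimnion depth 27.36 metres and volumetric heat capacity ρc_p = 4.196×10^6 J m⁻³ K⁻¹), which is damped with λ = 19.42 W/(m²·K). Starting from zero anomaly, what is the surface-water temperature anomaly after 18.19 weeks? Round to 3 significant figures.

2.33 K

Areal heat capacity C = ρc_p × D = 4.196×10^6 × 27.36 = 1.15×10^8 J/(m^2 K).
τ = C / λ = 1.15×10^8 / 19.42 = 5.91×10^6 s.
Equilibrium anomaly ΔT_eq = F / λ = 53.55 / 19.42 = 2.76 K.
t = 18.19 weeks = 1.10×10^7 s, so t/τ = 1.86.
ΔT(t) = ΔT_eq (1 − e^(−t/τ)) = 2.76 × (1 − e^−1.86) = 2.33 K.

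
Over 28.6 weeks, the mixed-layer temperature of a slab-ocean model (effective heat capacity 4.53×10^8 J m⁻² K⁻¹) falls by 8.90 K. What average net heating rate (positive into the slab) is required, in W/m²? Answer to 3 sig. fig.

Areal heat capacity C = 4.53×10^8 J m⁻² K⁻¹ (given).
Required heat per unit area: Q = C ΔT = 4.53×10^8 × -8.90 = -4.03×10^9 J/m².
Flux F = Q / Δt = -4.03×10^9 / 1.73×10^7 s = -233 W/m².

-233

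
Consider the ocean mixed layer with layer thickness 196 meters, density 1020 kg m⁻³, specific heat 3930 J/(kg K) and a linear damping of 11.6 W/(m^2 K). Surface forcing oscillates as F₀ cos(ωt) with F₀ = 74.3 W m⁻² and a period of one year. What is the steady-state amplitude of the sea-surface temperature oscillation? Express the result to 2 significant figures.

0.47 K

Areal heat capacity C = ρ c_p D = 1020 × 3930 × 196 = 7.86×10^8 J/(m²·K).
Angular frequency ω = 2π / T = 2π / 3.15×10^7 s = 1.99×10^-7 s⁻¹.
√((Cω)² + λ²) = √((157)² + 11.6²) = 157 W/(m²·K).
Amplitude A = F₀ / √((Cω)²+λ²) = 74.3 / 157 = 0.473 K.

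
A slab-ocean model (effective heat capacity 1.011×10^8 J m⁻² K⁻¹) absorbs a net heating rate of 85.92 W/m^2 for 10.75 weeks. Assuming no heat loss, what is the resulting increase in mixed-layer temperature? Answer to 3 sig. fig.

5.53 K

Areal heat capacity C = 1.011×10^8 J m⁻² K⁻¹ (given).
Net heat input Q = F Δt = 85.92 × (10.75 weeks × 6.048×10^5 s/week) = 5.59×10^8 J/m².
ΔT = Q / C = 5.59×10^8 / 1.01×10^8 = 5.53 K.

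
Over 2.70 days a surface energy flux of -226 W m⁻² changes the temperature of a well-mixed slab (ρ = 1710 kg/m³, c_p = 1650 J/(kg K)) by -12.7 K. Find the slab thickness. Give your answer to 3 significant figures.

1.47 m

Heat input Q = F Δt = -226 × 2.33×10^5 s = -5.27×10^7 J/m².
Required areal heat capacity C = Q / ΔT = 4.15×10^6 J/(m²·K).
Depth D = C / (ρ c_p) = 4.15×10^6 / (1710 × 1650) = 1.47 m.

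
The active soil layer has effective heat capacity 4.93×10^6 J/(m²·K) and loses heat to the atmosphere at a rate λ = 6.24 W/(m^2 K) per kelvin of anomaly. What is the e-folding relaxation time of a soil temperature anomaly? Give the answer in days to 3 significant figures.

9.14 days

Areal heat capacity C = 4.93×10^6 J/(m²·K) (given).
Relaxation time τ = C / λ = 4.93×10^6 / 6.24 = 7.90×10^5 s.
In days: 7.90×10^5 s / (86400 s/day) = 9.14 days.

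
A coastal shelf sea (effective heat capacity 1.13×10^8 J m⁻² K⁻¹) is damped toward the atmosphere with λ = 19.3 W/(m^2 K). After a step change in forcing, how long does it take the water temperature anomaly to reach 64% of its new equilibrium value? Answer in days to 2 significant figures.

69 days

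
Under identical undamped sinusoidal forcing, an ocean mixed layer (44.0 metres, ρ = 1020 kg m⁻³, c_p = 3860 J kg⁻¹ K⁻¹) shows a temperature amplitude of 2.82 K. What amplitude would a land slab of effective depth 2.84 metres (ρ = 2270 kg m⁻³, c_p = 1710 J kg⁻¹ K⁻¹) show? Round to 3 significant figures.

44.3 K

C_ocean = 1.73×10^8 J/(m²·K); C_land = 1.10×10^7 J/(m²·K).
A ∝ 1/C ⇒ A_land = A_ocean × C_ocean/C_land = 2.82 × 15.7 = 44.3 K.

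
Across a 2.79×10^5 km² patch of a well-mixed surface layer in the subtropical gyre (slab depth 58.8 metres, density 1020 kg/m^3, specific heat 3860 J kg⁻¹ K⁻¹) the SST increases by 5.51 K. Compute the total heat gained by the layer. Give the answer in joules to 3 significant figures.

3.56×10^20 J

Areal heat capacity C = ρ c_p D = 1020 × 3860 × 58.8 = 2.32×10^8 J m⁻² K⁻¹.
Heat per unit area: q = C ΔT = 2.32×10^8 × 5.51 = 1.28×10^9 J/m².
Total heat: Q = q × A = 1.28×10^9 × (2.79×10^5 × 10⁶ m²) = 3.56×10^20 J.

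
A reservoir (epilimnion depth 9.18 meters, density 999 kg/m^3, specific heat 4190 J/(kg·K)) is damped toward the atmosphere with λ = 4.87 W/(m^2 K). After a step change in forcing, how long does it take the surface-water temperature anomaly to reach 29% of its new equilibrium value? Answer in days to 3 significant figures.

31.3 days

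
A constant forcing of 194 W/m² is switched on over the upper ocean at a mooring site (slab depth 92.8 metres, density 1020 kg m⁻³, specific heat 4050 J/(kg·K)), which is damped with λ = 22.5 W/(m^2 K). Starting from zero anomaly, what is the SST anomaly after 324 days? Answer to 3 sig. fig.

Areal heat capacity C = ρ c_p D = 1020 × 4050 × 92.8 = 3.83×10^8 J/(m²·K).
τ = C / λ = 3.83×10^8 / 22.5 = 1.70×10^7 s.
Equilibrium anomaly ΔT_eq = F / λ = 194 / 22.5 = 8.62 K.
t = 324 days = 2.80×10^7 s, so t/τ = 1.64.
ΔT(t) = ΔT_eq (1 − e^(−t/τ)) = 8.62 × (1 − e^−1.64) = 6.95 K.

6.95 K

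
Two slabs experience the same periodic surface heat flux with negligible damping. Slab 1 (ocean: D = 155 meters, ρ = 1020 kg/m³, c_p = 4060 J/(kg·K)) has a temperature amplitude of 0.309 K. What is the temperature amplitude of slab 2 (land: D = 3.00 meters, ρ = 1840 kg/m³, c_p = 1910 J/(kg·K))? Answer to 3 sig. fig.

C_ocean = 6.42×10^8 J/(m²·K); C_land = 1.05×10^7 J/(m²·K).
A ∝ 1/C ⇒ A_land = A_ocean × C_ocean/C_land = 0.309 × 60.9 = 18.8 K.

18.8 K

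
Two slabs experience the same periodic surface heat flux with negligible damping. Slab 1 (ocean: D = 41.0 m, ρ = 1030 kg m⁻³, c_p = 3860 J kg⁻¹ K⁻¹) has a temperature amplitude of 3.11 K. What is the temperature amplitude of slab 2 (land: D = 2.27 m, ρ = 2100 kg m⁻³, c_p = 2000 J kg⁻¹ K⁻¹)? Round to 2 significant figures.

53 K

C_ocean = 1.63×10^8 J/(m²·K); C_land = 9.53×10^6 J/(m²·K).
A ∝ 1/C ⇒ A_land = A_ocean × C_ocean/C_land = 3.11 × 17.1 = 53.2 K.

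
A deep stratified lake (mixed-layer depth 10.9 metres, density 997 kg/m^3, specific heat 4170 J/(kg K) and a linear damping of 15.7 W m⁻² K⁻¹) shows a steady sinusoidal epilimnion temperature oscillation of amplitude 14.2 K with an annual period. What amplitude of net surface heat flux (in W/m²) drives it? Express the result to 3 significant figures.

Areal heat capacity C = ρ c_p D = 997 × 4170 × 10.9 = 4.53×10^7 J m⁻² K⁻¹.
ω = 2π / 3.15×10^7 s = 1.99×10^-7 s⁻¹.
√((Cω)² + λ²) = √((9.03)² + 15.7²) = 18.1 W/(m²·K).
F₀ = A × √((Cω)²+λ²) = 14.2 × 18.1 = 257 W/m².

257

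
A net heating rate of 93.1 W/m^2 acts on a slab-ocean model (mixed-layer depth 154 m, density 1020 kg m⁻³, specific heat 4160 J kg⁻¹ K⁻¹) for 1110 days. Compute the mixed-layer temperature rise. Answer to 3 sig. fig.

13.7 K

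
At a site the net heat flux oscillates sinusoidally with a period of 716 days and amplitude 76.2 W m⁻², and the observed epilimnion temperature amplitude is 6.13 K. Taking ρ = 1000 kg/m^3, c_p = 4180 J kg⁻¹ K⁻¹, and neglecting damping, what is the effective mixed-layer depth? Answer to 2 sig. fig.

29 m

ω = 2π / 6.19×10^7 s = 1.02×10^-7 s⁻¹.
Required C = F₀ / (A ω) = 76.2 / (6.13 × 1.02×10^-7) = 1.22×10^8 J/(m²·K).
D = C / (ρ c_p) = 1.22×10^8 / (1000 × 4180) = 29.3 m.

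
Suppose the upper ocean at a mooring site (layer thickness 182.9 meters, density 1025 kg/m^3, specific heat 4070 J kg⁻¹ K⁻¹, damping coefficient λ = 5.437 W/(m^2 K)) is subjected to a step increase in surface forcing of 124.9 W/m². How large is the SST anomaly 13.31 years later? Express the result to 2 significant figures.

22 K

Areal heat capacity C = ρ c_p D = 1025 × 4070 × 182.9 = 7.63×10^8 J/(m^2 K).
τ = C / λ = 7.63×10^8 / 5.437 = 1.40×10^8 s.
Equilibrium anomaly ΔT_eq = F / λ = 124.9 / 5.437 = 23.0 K.
t = 13.31 years = 4.20×10^8 s, so t/τ = 2.99.
ΔT(t) = ΔT_eq (1 − e^(−t/τ)) = 23.0 × (1 − e^−2.99) = 21.8 K.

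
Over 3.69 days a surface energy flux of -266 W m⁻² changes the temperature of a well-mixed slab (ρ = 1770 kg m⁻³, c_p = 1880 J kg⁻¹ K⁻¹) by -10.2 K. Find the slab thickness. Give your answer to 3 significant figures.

Heat input Q = F Δt = -266 × 3.19×10^5 s = -8.48×10^7 J/m².
Required areal heat capacity C = Q / ΔT = 8.31×10^6 J/(m²·K).
Depth D = C / (ρ c_p) = 8.31×10^6 / (1770 × 1880) = 2.50 m.

2.50 m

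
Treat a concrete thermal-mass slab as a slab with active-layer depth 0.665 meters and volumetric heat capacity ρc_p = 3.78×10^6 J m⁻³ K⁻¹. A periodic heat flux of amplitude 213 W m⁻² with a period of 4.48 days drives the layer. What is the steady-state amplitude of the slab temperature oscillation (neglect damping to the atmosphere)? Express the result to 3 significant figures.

Areal heat capacity C = ρc_p × D = 3.78×10^6 × 0.665 = 2.51×10^6 J/(m²·K).
Angular frequency ω = 2π / T = 2π / 3.87×10^5 s = 1.62×10^-5 s⁻¹.
Cω = 2.51×10^6 × 1.62×10^-5 = 40.8 W/(m²·K).
Amplitude A = F₀ / (Cω) = 213 / 40.8 = 5.22 K.

5.22 K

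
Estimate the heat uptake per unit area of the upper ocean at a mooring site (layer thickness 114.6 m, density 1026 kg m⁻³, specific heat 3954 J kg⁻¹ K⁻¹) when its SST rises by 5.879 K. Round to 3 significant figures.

2.73×10^9

Areal heat capacity C = ρ c_p D = 1026 × 3954 × 114.6 = 4.65×10^8 J m⁻² K⁻¹.
ΔQ = C ΔT = 4.65×10^8 × 5.879 = 2.73×10^9 J/m².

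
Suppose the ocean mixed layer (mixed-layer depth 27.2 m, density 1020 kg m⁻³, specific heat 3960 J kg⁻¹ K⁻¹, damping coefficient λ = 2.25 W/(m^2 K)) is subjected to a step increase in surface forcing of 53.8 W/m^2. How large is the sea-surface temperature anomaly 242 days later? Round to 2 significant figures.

8.3 K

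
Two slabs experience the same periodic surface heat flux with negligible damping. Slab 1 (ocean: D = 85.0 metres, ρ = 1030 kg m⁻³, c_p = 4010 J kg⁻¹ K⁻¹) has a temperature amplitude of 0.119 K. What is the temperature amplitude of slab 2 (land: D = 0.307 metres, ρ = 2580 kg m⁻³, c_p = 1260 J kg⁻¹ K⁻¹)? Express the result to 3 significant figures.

41.9 K

C_ocean = 3.51×10^8 J/(m²·K); C_land = 9.98×10^5 J/(m²·K).
A ∝ 1/C ⇒ A_land = A_ocean × C_ocean/C_land = 0.119 × 352 = 41.9 K.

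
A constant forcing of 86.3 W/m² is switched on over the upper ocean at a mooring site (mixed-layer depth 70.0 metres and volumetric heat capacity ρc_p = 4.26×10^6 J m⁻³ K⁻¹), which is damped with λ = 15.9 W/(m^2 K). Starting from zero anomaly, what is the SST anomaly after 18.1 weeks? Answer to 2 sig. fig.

2.4 K

Areal heat capacity C = ρc_p × D = 4.26×10^6 × 70.0 = 2.98×10^8 J/(m^2 K).
τ = C / λ = 2.98×10^8 / 15.9 = 1.88×10^7 s.
Equilibrium anomaly ΔT_eq = F / λ = 86.3 / 15.9 = 5.43 K.
t = 18.1 weeks = 1.09×10^7 s, so t/τ = 0.584.
ΔT(t) = ΔT_eq (1 − e^(−t/τ)) = 5.43 × (1 − e^−0.584) = 2.40 K.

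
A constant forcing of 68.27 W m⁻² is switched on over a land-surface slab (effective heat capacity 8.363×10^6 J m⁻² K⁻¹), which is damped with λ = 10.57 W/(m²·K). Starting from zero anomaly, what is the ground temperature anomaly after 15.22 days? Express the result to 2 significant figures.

Areal heat capacity C = 8.363×10^6 J m⁻² K⁻¹ (given).
τ = C / λ = 8.36×10^6 / 10.57 = 7.91×10^5 s.
Equilibrium anomaly ΔT_eq = F / λ = 68.27 / 10.57 = 6.46 K.
t = 15.22 days = 1.32×10^6 s, so t/τ = 1.66.
ΔT(t) = ΔT_eq (1 − e^(−t/τ)) = 6.46 × (1 − e^−1.66) = 5.23 K.

5.2 K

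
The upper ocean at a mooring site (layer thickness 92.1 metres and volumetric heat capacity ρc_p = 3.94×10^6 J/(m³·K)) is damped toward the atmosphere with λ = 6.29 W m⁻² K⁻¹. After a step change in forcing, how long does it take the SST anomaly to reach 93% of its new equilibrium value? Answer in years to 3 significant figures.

Areal heat capacity C = ρc_p × D = 3.94×10^6 × 92.1 = 3.63×10^8 J/(m²·K).
τ = C / λ = 3.63×10^8 / 6.29 = 5.77×10^7 s.
Fraction reached: 1 − e^(−t/τ) = 0.93 ⇒ t = −τ ln(1 − 0.93) = τ × 2.66.
t = 1.53×10^8 s = 4.86 years.

4.86 years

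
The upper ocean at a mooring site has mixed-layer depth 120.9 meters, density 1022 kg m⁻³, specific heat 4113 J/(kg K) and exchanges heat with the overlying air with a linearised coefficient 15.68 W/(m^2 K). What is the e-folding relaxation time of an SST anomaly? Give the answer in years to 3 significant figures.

1.03 years

Areal heat capacity C = ρ c_p D = 1022 × 4113 × 120.9 = 5.08×10^8 J m⁻² K⁻¹.
Relaxation time τ = C / λ = 5.08×10^8 / 15.68 = 3.24×10^7 s.
In years: 3.24×10^7 s / (3.156×10^7 s/year) = 1.03 years.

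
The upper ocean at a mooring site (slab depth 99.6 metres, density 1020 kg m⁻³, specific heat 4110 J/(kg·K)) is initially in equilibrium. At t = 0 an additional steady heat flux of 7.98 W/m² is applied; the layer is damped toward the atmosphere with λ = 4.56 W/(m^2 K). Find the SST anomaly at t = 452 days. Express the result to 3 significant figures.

Areal heat capacity C = ρ c_p D = 1020 × 4110 × 99.6 = 4.18×10^8 J/(m²·K).
τ = C / λ = 4.18×10^8 / 4.56 = 9.16×10^7 s.
Equilibrium anomaly ΔT_eq = F / λ = 7.98 / 4.56 = 1.75 K.
t = 452 days = 3.91×10^7 s, so t/τ = 0.426.
ΔT(t) = ΔT_eq (1 − e^(−t/τ)) = 1.75 × (1 − e^−0.426) = 0.608 K.

0.608 K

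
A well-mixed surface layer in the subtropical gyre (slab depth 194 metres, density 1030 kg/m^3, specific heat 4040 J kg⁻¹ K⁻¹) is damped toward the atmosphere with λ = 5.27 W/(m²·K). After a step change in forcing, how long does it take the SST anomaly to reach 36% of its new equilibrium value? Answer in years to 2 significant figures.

2.2 years

Areal heat capacity C = ρ c_p D = 1030 × 4040 × 194 = 8.07×10^8 J m⁻² K⁻¹.
τ = C / λ = 8.07×10^8 / 5.27 = 1.53×10^8 s.
Fraction reached: 1 − e^(−t/τ) = 0.36 ⇒ t = −τ ln(1 − 0.36) = τ × 0.446.
t = 6.84×10^7 s = 2.17 years.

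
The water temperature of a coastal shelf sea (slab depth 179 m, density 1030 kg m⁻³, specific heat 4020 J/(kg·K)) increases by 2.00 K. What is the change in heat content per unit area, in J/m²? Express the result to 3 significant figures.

Areal heat capacity C = ρ c_p D = 1030 × 4020 × 179 = 7.41×10^8 J/(m^2 K).
ΔQ = C ΔT = 7.41×10^8 × 2.00 = 1.48×10^9 J/m².

1.48×10^9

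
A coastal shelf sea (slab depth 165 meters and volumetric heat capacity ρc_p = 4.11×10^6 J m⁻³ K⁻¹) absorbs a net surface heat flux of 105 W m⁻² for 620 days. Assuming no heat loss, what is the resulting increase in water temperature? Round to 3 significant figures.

8.29 K

Areal heat capacity C = ρc_p × D = 4.11×10^6 × 165 = 6.78×10^8 J/(m²·K).
Net heat input Q = F Δt = 105 × (620 days × 86400 s/day) = 5.62×10^9 J/m².
ΔT = Q / C = 5.62×10^9 / 6.78×10^8 = 8.29 K.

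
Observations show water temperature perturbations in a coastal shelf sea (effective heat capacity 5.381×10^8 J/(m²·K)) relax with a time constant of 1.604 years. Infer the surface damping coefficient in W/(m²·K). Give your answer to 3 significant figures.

10.6

Areal heat capacity C = 5.381×10^8 J/(m²·K) (given).
τ = 1.604 years = 5.06×10^7 s.
λ = C / τ = 5.38×10^8 / 5.06×10^7 = 10.6 W/(m²·K).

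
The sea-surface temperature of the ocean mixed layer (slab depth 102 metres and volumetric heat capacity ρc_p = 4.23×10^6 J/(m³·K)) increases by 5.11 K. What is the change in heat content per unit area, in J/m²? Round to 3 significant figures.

2.20×10^9

Areal heat capacity C = ρc_p × D = 4.23×10^6 × 102 = 4.31×10^8 J m⁻² K⁻¹.
ΔQ = C ΔT = 4.31×10^8 × 5.11 = 2.20×10^9 J/m².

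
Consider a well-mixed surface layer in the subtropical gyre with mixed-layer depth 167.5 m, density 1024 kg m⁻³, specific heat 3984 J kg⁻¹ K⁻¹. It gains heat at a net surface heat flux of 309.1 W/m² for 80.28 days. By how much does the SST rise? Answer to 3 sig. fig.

3.14 K

Areal heat capacity C = ρ c_p D = 1024 × 3984 × 167.5 = 6.83×10^8 J/(m^2 K).
Net heat input Q = F Δt = 309.1 × (80.28 days × 86400 s/day) = 2.14×10^9 J/m².
ΔT = Q / C = 2.14×10^9 / 6.83×10^8 = 3.14 K.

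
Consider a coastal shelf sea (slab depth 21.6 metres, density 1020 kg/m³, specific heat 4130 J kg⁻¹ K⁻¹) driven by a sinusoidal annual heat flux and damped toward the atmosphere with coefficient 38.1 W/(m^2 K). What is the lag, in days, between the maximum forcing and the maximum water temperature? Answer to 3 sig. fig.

Areal heat capacity C = ρ c_p D = 1020 × 4130 × 21.6 = 9.10×10^7 J/(m²·K).
ω = 2π / 3.15×10^7 s = 1.99×10^-7 s⁻¹.
Phase lag φ = arctan(Cω/λ) = arctan(18.1/38.1) = 0.444 rad.
Time lag = φ / ω = 0.444 / 1.99×10^-7 = 2.23×10^6 s = 25.8 days.

25.8 days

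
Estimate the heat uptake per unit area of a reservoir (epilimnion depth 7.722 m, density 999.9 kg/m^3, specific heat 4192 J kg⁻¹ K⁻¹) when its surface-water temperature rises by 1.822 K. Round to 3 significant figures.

Areal heat capacity C = ρ c_p D = 999.9 × 4192 × 7.722 = 3.24×10^7 J/(m²·K).
ΔQ = C ΔT = 3.24×10^7 × 1.822 = 5.90×10^7 J/m².

5.90×10^7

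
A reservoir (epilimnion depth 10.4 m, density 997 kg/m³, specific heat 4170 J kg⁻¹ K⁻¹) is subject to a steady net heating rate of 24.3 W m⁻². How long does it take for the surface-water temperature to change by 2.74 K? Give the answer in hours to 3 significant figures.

1350 hours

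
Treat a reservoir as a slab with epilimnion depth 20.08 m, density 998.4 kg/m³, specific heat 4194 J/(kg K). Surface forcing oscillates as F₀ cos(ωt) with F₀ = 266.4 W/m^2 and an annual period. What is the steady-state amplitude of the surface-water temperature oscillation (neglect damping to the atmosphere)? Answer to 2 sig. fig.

Areal heat capacity C = ρ c_p D = 998.4 × 4194 × 20.08 = 8.41×10^7 J m⁻² K⁻¹.
Angular frequency ω = 2π / T = 2π / 3.15×10^7 s = 1.99×10^-7 s⁻¹.
Cω = 8.41×10^7 × 1.99×10^-7 = 16.8 W/(m²·K).
Amplitude A = F₀ / (Cω) = 266.4 / 16.8 = 15.9 K.

16 K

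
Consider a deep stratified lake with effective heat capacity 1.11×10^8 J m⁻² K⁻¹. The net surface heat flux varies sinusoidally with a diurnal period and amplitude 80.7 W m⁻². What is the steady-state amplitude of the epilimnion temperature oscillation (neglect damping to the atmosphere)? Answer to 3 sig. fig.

0.0100 K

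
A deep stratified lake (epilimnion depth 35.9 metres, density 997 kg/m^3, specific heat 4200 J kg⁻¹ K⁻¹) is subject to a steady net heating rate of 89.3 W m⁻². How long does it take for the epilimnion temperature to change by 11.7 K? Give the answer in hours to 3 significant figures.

5470 hours

Areal heat capacity C = ρ c_p D = 997 × 4200 × 35.9 = 1.50×10^8 J/(m²·K).
Time required: Δt = C ΔT / F = 1.50×10^8 × 11.7 / 89.3 = 1.97×10^7 s.
In hours: 1.97×10^7 s / (3600 s/hour) = 5470 hours.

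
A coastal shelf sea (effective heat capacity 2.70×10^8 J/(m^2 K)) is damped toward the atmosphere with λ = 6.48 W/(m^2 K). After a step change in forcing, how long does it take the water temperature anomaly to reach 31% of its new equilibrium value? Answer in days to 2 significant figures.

180 days

Areal heat capacity C = 2.70×10^8 J/(m^2 K) (given).
τ = C / λ = 2.70×10^8 / 6.48 = 4.17×10^7 s.
Fraction reached: 1 − e^(−t/τ) = 0.31 ⇒ t = −τ ln(1 − 0.31) = τ × 0.371.
t = 1.55×10^7 s = 179 days.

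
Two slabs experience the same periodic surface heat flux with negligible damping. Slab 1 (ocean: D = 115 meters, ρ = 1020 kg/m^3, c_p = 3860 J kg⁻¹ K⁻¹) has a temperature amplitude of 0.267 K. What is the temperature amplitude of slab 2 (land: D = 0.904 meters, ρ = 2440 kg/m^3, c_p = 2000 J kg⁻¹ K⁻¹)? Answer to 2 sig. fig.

27 K

C_ocean = 4.53×10^8 J/(m²·K); C_land = 4.41×10^6 J/(m²·K).
A ∝ 1/C ⇒ A_land = A_ocean × C_ocean/C_land = 0.267 × 103 = 27.4 K.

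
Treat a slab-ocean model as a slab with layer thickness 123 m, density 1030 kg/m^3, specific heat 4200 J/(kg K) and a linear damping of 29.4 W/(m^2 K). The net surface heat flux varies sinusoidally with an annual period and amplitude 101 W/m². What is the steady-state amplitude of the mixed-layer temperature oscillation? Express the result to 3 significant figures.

0.918 K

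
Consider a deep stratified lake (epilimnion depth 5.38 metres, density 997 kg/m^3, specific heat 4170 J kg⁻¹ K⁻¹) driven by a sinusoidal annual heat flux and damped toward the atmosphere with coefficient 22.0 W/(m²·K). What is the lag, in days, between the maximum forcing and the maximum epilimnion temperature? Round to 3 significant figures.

Areal heat capacity C = ρ c_p D = 997 × 4170 × 5.38 = 2.24×10^7 J/(m^2 K).
ω = 2π / 3.15×10^7 s = 1.99×10^-7 s⁻¹.
Phase lag φ = arctan(Cω/λ) = arctan(4.46/22.0) = 0.200 rad.
Time lag = φ / ω = 0.200 / 1.99×10^-7 = 1.00×10^6 s = 11.6 days.

11.6 days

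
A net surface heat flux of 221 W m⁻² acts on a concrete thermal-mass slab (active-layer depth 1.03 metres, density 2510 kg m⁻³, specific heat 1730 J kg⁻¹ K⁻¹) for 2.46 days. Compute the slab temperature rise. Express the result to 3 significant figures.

Areal heat capacity C = ρ c_p D = 2510 × 1730 × 1.03 = 4.47×10^6 J m⁻² K⁻¹.
Net heat input Q = F Δt = 221 × (2.46 days × 86400 s/day) = 4.70×10^7 J/m².
ΔT = Q / C = 4.70×10^7 / 4.47×10^6 = 10.5 K.

10.5 K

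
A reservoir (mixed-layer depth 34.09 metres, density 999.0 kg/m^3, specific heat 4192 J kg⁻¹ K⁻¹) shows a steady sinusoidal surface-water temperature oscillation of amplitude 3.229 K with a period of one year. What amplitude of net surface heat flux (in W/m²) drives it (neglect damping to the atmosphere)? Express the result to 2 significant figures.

92

Areal heat capacity C = ρ c_p D = 999.0 × 4192 × 34.09 = 1.43×10^8 J/(m^2 K).
ω = 2π / 3.15×10^7 s = 1.99×10^-7 s⁻¹.
Cω = 1.43×10^8 × 1.99×10^-7 = 28.4 W/(m²·K).
F₀ = A × Cω = 3.229 × 28.4 = 91.8 W/m².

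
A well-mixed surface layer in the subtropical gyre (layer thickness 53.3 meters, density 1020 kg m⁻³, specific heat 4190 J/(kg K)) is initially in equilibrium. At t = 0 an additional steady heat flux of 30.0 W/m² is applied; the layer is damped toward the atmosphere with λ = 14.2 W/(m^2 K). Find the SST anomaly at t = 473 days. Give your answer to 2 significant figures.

1.9 K

Areal heat capacity C = ρ c_p D = 1020 × 4190 × 53.3 = 2.28×10^8 J/(m^2 K).
τ = C / λ = 2.28×10^8 / 14.2 = 1.60×10^7 s.
Equilibrium anomaly ΔT_eq = F / λ = 30.0 / 14.2 = 2.11 K.
t = 473 days = 4.09×10^7 s, so t/τ = 2.55.
ΔT(t) = ΔT_eq (1 − e^(−t/τ)) = 2.11 × (1 − e^−2.55) = 1.95 K.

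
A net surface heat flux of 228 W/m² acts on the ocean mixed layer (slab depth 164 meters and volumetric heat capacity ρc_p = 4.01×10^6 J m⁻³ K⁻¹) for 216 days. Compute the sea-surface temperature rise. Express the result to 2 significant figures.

Areal heat capacity C = ρc_p × D = 4.01×10^6 × 164 = 6.58×10^8 J/(m^2 K).
Net heat input Q = F Δt = 228 × (216 days × 86400 s/day) = 4.26×10^9 J/m².
ΔT = Q / C = 4.26×10^9 / 6.58×10^8 = 6.47 K.

6.5 K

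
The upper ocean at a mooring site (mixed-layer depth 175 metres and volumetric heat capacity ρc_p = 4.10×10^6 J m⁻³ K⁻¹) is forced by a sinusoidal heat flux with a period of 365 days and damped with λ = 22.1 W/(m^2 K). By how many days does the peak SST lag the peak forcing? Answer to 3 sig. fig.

82.3 days

Areal heat capacity C = ρc_p × D = 4.10×10^6 × 175 = 7.18×10^8 J/(m²·K).
ω = 2π / 3.15×10^7 s = 1.99×10^-7 s⁻¹.
Phase lag φ = arctan(Cω/λ) = arctan(143/22.1) = 1.42 rad.
Time lag = φ / ω = 1.42 / 1.99×10^-7 = 7.11×10^6 s = 82.3 days.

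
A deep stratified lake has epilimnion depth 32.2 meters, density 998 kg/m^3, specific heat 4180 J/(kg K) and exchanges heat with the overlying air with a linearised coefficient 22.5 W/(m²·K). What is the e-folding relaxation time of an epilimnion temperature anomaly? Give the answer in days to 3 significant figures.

69.1 days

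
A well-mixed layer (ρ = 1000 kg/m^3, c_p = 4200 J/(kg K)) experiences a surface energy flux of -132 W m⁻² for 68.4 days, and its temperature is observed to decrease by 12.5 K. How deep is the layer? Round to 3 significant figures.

Heat input Q = F Δt = -132 × 5.91×10^6 s = -7.80×10^8 J/m².
Required areal heat capacity C = Q / ΔT = 6.24×10^7 J/(m²·K).
Depth D = C / (ρ c_p) = 6.24×10^7 / (1000 × 4200) = 14.9 m.

14.9 m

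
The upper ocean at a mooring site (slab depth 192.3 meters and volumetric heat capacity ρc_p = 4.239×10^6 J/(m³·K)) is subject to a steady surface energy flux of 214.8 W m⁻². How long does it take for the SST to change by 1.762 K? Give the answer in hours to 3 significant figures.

1860 hours

Areal heat capacity C = ρc_p × D = 4.239×10^6 × 192.3 = 8.15×10^8 J m⁻² K⁻¹.
Time required: Δt = C ΔT / F = 8.15×10^8 × 1.762 / 214.8 = 6.69×10^6 s.
In hours: 6.69×10^6 s / (3600 s/hour) = 1860 hours.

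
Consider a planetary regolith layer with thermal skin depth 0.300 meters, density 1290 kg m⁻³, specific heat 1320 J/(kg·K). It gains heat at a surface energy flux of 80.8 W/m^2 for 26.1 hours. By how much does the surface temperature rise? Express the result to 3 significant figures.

14.9 K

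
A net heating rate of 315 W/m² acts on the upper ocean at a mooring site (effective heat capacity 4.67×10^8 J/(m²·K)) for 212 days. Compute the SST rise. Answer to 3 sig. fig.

12.4 K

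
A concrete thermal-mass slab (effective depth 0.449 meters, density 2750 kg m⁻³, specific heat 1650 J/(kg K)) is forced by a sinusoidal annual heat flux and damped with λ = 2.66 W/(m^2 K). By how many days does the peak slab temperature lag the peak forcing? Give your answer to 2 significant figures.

Areal heat capacity C = ρ c_p D = 2750 × 1650 × 0.449 = 2.04×10^6 J/(m^2 K).
ω = 2π / 3.15×10^7 s = 1.99×10^-7 s⁻¹.
Phase lag φ = arctan(Cω/λ) = arctan(0.406/2.66) = 0.151 rad.
Time lag = φ / ω = 0.151 / 1.99×10^-7 = 7.60×10^5 s = 8.80 days.

8.8 days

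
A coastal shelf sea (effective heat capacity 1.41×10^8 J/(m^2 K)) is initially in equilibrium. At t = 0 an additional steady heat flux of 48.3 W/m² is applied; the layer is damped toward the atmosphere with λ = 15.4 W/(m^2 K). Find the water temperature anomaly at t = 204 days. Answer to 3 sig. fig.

Areal heat capacity C = 1.41×10^8 J/(m^2 K) (given).
τ = C / λ = 1.41×10^8 / 15.4 = 9.16×10^6 s.
Equilibrium anomaly ΔT_eq = F / λ = 48.3 / 15.4 = 3.14 K.
t = 204 days = 1.76×10^7 s, so t/τ = 1.93.
ΔT(t) = ΔT_eq (1 − e^(−t/τ)) = 3.14 × (1 − e^−1.93) = 2.68 K.

2.68 K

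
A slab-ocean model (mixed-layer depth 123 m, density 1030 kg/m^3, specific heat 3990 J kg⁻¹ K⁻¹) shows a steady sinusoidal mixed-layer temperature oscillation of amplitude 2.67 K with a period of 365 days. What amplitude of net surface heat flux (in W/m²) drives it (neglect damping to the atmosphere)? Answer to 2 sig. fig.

270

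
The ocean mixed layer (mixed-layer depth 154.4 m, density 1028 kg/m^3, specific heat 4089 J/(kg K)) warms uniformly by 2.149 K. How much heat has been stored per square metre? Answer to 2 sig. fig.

Areal heat capacity C = ρ c_p D = 1028 × 4089 × 154.4 = 6.49×10^8 J/(m^2 K).
ΔQ = C ΔT = 6.49×10^8 × 2.149 = 1.39×10^9 J/m².

1.4×10^9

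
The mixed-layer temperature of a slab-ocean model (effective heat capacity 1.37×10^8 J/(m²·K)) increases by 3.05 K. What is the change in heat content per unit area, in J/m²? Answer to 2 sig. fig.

4.2×10^8

Areal heat capacity C = 1.37×10^8 J/(m²·K) (given).
ΔQ = C ΔT = 1.37×10^8 × 3.05 = 4.18×10^8 J/m².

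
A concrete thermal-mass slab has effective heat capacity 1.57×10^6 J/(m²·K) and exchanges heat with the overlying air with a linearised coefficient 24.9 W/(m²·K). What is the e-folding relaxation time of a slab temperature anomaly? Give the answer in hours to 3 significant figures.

17.5 hours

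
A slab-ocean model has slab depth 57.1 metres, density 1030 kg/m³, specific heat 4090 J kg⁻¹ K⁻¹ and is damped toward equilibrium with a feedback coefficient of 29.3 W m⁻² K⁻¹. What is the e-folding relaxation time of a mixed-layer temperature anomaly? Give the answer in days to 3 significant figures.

95.0 days

Areal heat capacity C = ρ c_p D = 1030 × 4090 × 57.1 = 2.41×10^8 J m⁻² K⁻¹.
Relaxation time τ = C / λ = 2.41×10^8 / 29.3 = 8.21×10^6 s.
In days: 8.21×10^6 s / (86400 s/day) = 95.0 days.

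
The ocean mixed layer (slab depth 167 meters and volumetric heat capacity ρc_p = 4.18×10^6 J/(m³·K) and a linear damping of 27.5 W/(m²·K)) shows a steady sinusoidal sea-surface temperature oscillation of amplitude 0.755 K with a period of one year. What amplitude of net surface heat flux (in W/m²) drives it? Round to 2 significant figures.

Areal heat capacity C = ρc_p × D = 4.18×10^6 × 167 = 6.98×10^8 J m⁻² K⁻¹.
ω = 2π / 3.15×10^7 s = 1.99×10^-7 s⁻¹.
√((Cω)² + λ²) = √((139)² + 27.5²) = 142 W/(m²·K).
F₀ = A × √((Cω)²+λ²) = 0.755 × 142 = 107 W/m².

110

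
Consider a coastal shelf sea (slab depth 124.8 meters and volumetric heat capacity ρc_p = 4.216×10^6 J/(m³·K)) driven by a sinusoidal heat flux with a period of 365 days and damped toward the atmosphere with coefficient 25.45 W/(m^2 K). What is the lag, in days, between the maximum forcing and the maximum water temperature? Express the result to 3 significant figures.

77.4 days

Areal heat capacity C = ρc_p × D = 4.216×10^6 × 124.8 = 5.26×10^8 J/(m^2 K).
ω = 2π / 3.15×10^7 s = 1.99×10^-7 s⁻¹.
Phase lag φ = arctan(Cω/λ) = arctan(105/25.45) = 1.33 rad.
Time lag = φ / ω = 1.33 / 1.99×10^-7 = 6.69×10^6 s = 77.4 days.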